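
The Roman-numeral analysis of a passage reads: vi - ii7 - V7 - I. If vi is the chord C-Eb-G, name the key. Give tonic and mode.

Eb major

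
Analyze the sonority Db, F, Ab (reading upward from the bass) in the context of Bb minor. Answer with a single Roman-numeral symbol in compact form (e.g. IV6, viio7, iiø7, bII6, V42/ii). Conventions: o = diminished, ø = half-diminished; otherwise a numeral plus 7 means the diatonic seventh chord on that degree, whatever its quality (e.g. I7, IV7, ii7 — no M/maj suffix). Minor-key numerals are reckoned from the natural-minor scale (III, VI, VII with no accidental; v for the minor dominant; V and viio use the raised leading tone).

III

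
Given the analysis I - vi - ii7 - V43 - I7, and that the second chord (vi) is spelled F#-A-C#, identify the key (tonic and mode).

The chord F#m is a minor triad rooted on F#; its label is vi.
If F# is scale degree 6 and the mode makes that degree carry a minor triad, the tonic is A and the mode is major.

A major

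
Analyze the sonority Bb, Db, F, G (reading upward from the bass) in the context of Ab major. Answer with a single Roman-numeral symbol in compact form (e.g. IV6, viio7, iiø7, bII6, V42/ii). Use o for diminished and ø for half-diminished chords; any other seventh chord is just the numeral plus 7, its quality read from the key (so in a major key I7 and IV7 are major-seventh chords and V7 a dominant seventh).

viiø65

Stacked in thirds the chord is G-Bb-Db-F: a half-diminished seventh chord on G.
In Ab major, G is the leading tone; the diatonic half-diminished seventh chord there is viiø7.
With Bb in the bass the chord is in first inversion, so the figured bass is 65.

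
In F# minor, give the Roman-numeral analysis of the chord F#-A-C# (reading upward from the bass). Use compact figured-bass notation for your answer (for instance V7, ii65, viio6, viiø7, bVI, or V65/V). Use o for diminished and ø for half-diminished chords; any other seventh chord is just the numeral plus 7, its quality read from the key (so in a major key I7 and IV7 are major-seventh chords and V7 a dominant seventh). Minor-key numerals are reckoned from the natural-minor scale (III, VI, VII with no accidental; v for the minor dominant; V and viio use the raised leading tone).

Stacked in thirds the chord is F#-A-C#: a minor triad on F#.
F# is scale degree 1 in F# minor, and a minor triad on that degree is written i.

i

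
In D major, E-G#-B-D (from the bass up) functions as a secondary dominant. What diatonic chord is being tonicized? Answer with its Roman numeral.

V

The chord is a dominant seventh chord on E.
A dominant resolves down a perfect fifth: E → A. In D major, A is scale degree 5, i.e. V.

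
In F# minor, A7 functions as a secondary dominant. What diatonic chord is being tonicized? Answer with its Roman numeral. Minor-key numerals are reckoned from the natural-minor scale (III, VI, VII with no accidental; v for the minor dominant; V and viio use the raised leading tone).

VI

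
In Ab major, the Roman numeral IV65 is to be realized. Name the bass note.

F

IV in Ab major has root Db; the chord is Db-F-Ab-C.
The figure 65 means first inversion — the third is in the bass.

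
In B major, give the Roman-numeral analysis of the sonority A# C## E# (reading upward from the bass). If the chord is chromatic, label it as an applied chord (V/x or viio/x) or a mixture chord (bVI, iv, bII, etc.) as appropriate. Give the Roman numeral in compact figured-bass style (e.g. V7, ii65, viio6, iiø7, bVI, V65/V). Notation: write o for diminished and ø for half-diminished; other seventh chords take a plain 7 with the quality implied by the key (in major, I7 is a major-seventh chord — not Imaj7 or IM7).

V/iii

Stacked in thirds the chord is A#-C##-E#: a major triad on A#.
A# is not a diatonic chord root with this quality in B major, but it lies a perfect fifth above D# (iii), so the chord functions as an applied dominant of iii.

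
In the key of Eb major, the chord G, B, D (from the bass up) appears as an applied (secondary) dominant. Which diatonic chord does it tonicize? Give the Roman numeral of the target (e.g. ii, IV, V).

The chord is a major triad on G.
A dominant resolves down a perfect fifth: G → C. In Eb major, C is scale degree 6, i.e. vi.

vi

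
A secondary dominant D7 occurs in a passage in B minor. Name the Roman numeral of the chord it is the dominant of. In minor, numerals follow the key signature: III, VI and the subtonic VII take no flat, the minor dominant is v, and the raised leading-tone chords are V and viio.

The chord is a dominant seventh chord on D.
A dominant resolves down a perfect fifth: D → G. In B minor, G is scale degree 6, i.e. VI.

VI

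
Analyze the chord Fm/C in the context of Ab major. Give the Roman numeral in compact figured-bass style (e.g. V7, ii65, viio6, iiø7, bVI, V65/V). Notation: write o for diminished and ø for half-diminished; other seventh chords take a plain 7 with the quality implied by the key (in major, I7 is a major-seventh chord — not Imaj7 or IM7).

The pitches F-Ab-C form a minor triad rooted on F.
In Ab major, F is the submediant; the diatonic minor triad there is vi.
With C in the bass the chord is in second inversion, so the figured bass is 64.

vi64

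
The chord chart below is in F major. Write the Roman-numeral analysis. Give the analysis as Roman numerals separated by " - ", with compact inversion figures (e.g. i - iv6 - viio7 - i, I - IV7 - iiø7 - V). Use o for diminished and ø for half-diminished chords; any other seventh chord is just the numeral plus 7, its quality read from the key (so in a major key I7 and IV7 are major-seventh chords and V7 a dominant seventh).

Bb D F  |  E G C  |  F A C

Bb-D-F: root Bb is the subdominant; major triad there is IV.
E-G-C has root C, degree 5 in F major, so V6.
F-A-C: major triad on F = scale degree 1 → I.

IV - V6 - I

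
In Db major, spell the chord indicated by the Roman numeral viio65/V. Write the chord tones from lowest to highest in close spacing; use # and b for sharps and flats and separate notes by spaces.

The slash marks an applied leading-tone chord: viio of V. In Db major, V is Ab, so the leading tone to it is G, a half step below.
Building a fully diminished seventh chord on G gives G-Bb-Db-Fb.
The figured bass 65 indicates first inversion, placing the third (Bb) in the bass: Bb-Db-Fb-G.

Bb Db Fb G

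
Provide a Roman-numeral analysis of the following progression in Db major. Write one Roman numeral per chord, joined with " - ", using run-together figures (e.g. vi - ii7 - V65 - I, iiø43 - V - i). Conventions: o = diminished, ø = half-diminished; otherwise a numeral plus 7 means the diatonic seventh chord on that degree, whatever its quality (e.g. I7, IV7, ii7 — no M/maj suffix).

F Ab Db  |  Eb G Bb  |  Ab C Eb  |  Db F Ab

I6 - V/V - V - I

F-Ab-Db has root Db, degree 1 in Db major, so I6.
Eb-G-Bb is the secondary dominant of V (major triad on Eb): V/V.
Ab-C-Eb: major triad on Ab = scale degree 5 → V.
Db-F-Ab has root Db, degree 1 in Db major, so I.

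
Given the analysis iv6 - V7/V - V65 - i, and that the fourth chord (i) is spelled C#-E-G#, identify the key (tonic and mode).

C# minor

i is given as C#-E-G# — a minor triad with root C#.
If C# is scale degree 1 and the mode makes that degree carry a minor triad, the tonic is C# and the mode is minor.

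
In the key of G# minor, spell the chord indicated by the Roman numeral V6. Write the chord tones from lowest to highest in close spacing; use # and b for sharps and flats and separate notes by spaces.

In G# minor, scale degree 5 is D#. The dominant is major (leading tone raised), so V is a major triad.
Stacking thirds from D# gives D#-F##-A#.
The figured bass 6 indicates first inversion, placing the third (F##) in the bass: F##-A#-D#.

F## A# D#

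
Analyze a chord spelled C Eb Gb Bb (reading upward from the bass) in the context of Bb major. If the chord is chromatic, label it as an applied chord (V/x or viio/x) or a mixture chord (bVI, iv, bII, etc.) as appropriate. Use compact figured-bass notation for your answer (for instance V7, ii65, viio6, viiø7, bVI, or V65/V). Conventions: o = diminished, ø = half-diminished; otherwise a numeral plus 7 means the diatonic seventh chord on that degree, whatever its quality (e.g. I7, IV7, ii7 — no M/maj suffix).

iiø7

The pitches C-Eb-Gb-Bb form a half-diminished seventh chord rooted on C.
C is the second degree of Bb major. This is the half-diminished supertonic seventh, borrowed from the parallel minor.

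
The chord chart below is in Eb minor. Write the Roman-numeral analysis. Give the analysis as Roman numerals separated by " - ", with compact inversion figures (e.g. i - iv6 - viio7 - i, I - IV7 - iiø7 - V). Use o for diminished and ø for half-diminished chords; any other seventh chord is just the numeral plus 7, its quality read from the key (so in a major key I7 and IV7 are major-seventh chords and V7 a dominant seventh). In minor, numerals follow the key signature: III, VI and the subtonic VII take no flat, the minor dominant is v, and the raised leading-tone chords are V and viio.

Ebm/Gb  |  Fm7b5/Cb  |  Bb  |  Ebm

i6 - iiø43 - V - i

Ebm/Gb has root Eb, degree 1 in Eb minor, so i6.
Fm7b5/Cb: root F is the supertonic; half-diminished seventh chord there is iiø43.
Bb has root Bb, degree 5 in Eb minor, so V.
Ebm: minor triad on Eb = scale degree 1 → i.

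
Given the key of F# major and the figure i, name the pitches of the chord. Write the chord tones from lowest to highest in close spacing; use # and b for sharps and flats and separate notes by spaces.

Scale degree 1 in F# major is F#; here the chord built on it is altered to a minor triad. i is the minor tonic, borrowed from the parallel minor.
So the chord is F#-A-C#, a minor triad.

F# A C#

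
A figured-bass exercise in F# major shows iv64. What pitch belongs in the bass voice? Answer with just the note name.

F#

iv in F# major has root B; the chord is B-D-F#.
The figure 64 means second inversion — the fifth is in the bass.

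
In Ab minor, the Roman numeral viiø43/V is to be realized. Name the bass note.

The applied chord viiø43/V is rooted on D: D-F-Ab-C.
The figure 43 means second inversion — the fifth is in the bass.

Ab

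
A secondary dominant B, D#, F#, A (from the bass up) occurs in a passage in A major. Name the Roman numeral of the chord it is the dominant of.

V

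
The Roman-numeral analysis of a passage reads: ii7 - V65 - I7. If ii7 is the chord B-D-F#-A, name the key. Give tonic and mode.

A major

ii7 is given as B-D-F#-A — a minor seventh chord with root B.
Counting down one scale step from B places the tonic on A; a minor seventh chord on degree 2 is diatonic only in major.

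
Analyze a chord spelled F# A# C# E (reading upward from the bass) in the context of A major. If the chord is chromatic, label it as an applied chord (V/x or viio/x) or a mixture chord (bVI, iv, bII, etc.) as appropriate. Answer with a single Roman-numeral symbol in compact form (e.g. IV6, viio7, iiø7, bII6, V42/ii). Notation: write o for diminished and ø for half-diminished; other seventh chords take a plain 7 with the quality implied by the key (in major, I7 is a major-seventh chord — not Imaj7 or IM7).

V7/ii

Stacked in thirds the chord is F#-A#-C#-E: a dominant seventh chord on F#.
F# is not a diatonic chord root with this quality in A major, but it lies a perfect fifth above B (ii), so the chord functions as an applied dominant of ii.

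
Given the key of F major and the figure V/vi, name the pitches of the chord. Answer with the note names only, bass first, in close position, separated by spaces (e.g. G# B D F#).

A C# E

V/vi is a secondary dominant — the dominant triad of vi. vi in F major is D, so the applied chord's root is A, a perfect fifth above.
Building a major triad on A gives A-C#-E.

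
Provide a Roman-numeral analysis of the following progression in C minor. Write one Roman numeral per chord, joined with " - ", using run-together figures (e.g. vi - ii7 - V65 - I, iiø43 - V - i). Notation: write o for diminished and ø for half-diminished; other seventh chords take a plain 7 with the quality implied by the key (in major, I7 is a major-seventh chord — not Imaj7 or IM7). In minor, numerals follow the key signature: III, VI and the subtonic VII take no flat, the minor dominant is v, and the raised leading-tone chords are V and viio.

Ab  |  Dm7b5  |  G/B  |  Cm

VI - iiø7 - V6 - i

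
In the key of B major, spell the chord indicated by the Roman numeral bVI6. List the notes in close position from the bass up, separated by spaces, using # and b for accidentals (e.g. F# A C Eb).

B D G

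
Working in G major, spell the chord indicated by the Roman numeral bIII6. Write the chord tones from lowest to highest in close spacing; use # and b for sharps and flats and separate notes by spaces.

bIII6 is a major triad on the lowered third degree, borrowed from the parallel minor. In G major that root is Bb.
So the chord is Bb-D-F, a major triad.
With the 6 figure the chord is in first inversion; from the bass D upward in close position it reads D-F-Bb.

D F Bb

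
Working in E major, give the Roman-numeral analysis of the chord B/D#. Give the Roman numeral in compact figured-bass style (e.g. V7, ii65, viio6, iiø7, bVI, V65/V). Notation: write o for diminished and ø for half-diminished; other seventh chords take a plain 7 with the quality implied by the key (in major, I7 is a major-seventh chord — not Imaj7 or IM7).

V6

The pitches B-D#-F# form a major triad rooted on B.
B is scale degree 5 in E major, and a major triad on that degree is written V.
With D# in the bass the chord is in first inversion, so the figured bass is 6.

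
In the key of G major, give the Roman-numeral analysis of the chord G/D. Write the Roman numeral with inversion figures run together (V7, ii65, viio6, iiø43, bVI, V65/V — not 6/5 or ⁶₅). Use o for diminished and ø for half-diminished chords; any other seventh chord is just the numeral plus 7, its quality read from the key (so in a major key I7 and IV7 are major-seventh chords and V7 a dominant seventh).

I64

The pitches G-B-D form a major triad rooted on G.
G is scale degree 1 in G major, and a major triad on that degree is written I.
With D in the bass the chord is in second inversion, so the figured bass is 64.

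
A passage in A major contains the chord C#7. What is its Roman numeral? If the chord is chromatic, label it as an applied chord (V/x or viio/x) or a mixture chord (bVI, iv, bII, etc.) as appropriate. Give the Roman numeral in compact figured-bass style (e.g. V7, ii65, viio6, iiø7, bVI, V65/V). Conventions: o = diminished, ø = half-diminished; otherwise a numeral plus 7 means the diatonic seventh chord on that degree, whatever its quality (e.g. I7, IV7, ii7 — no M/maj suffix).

V7/vi

Stacked in thirds the chord is C#-E#-G#-B: a dominant seventh chord on C#.
C# is not a diatonic chord root with this quality in A major, but it lies a perfect fifth above F# (vi), so the chord functions as an applied dominant of vi.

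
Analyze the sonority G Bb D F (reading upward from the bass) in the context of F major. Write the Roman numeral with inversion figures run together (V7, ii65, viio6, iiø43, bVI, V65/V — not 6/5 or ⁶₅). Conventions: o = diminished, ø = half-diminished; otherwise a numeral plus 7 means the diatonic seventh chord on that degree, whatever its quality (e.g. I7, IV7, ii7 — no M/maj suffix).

The pitches G-Bb-D-F form a minor seventh chord rooted on G.
G is scale degree 2 in F major, and a minor seventh chord on that degree is written ii7.

ii7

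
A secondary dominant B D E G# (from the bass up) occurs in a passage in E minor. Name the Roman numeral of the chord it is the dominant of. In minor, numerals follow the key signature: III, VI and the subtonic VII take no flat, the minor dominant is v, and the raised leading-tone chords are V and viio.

The chord is a dominant seventh chord on E.
A dominant resolves down a perfect fifth: E → A. In E minor, A is scale degree 4, i.e. iv.

iv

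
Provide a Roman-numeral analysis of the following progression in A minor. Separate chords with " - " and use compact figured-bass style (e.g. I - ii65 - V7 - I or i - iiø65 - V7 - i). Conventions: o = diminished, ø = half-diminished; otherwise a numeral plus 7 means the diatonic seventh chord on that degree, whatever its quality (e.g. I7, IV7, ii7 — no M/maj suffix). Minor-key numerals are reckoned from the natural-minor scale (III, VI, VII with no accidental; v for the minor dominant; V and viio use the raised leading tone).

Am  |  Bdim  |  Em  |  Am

i - iio - v - i

Am has root A, degree 1 in A minor, so i.
Bdim has root B, degree 2 in A minor, so iio.
Em has root E, degree 5 in A minor, so v.
Am: minor triad on A = scale degree 1 → i.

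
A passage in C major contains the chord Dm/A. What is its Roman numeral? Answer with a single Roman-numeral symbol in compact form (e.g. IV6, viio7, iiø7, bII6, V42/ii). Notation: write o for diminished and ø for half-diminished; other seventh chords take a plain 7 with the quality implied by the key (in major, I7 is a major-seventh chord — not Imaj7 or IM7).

ii64

The pitches D-F-A form a minor triad rooted on D.
D is scale degree 2 in C major, and a minor triad on that degree is written ii.
With A in the bass the chord is in second inversion, so the figured bass is 64.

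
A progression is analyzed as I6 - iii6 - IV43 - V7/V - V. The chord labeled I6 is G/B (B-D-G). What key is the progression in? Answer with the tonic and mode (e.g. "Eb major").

The chord G/B is a major triad rooted on G; its label is I6.
If G is scale degree 1 and the mode makes that degree carry a major triad, the tonic is G and the mode is major.

G major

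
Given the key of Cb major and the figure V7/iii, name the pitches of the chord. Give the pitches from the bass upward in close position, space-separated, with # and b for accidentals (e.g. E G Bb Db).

Bb D F Ab

V7/iii is a secondary dominant — the dominant seventh of iii. iii in Cb major is Eb, so the applied chord's root is Bb, a perfect fifth above.
Building a dominant seventh chord on Bb gives Bb-D-F-Ab.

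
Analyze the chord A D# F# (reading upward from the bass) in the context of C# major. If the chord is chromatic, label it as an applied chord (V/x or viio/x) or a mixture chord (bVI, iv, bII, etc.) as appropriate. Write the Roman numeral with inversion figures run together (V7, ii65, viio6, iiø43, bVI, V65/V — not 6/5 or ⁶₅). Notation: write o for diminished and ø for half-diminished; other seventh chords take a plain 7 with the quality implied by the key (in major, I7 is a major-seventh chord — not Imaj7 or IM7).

iio64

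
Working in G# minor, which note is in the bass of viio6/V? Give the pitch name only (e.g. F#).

The applied chord viio6/V is rooted on C##: C##-E#-G#.
The figure 6 means first inversion — the third is in the bass.

E#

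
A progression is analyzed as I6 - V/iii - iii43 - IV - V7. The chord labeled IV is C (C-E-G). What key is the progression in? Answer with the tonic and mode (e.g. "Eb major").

G major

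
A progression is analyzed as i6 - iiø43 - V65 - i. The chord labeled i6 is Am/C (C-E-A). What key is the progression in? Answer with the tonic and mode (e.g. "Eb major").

A minor

The anchor chord is a minor triad on A, labeled i6.
If A is scale degree 1 and the mode makes that degree carry a minor triad, the tonic is A and the mode is minor.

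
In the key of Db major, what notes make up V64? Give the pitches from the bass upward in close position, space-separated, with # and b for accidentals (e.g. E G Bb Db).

Eb Ab C

The numeral's case and figure indicate a major triad. In Db major its root, scale degree 5, is Ab.
Stacking thirds from Ab gives Ab-C-Eb.
The figured bass 64 indicates second inversion, placing the fifth (Eb) in the bass: Eb-Ab-C.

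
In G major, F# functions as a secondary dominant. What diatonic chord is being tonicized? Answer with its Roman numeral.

iii

The chord is a major triad on F#.
A dominant resolves down a perfect fifth: F# → B. In G major, B is scale degree 3, i.e. iii.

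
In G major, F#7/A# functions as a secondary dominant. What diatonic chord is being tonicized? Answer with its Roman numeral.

iii

The chord is a dominant seventh chord on F#.
A dominant resolves down a perfect fifth: F# → B. In G major, B is scale degree 3, i.e. iii.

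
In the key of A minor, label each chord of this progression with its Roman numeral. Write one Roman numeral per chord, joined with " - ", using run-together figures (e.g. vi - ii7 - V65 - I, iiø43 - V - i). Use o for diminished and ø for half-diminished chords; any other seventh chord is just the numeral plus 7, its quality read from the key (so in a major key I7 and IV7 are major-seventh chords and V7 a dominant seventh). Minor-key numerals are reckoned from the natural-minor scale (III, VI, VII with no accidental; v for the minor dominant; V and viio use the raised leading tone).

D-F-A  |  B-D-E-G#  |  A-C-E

iv - V43 - i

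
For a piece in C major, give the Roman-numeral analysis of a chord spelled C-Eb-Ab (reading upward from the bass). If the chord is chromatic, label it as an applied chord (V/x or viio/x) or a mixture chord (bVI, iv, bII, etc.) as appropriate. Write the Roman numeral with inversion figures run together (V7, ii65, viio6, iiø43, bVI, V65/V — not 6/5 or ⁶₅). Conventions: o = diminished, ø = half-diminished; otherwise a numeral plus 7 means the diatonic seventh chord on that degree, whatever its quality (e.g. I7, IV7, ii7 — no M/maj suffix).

bVI6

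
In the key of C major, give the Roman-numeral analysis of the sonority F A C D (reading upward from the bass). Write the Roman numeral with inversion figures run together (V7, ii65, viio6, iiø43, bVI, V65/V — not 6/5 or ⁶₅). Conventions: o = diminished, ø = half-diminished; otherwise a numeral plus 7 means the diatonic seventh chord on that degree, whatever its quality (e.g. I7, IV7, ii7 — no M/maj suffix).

The pitches D-F-A-C form a minor seventh chord rooted on D.
In C major, D is the supertonic; the diatonic minor seventh chord there is ii7.
With F in the bass the chord is in first inversion, so the figured bass is 65.

ii65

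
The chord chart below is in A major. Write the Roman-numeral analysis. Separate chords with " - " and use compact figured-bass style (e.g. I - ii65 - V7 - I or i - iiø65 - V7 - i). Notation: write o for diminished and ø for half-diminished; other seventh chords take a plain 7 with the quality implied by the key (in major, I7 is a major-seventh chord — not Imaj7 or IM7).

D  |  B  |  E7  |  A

D: root D is the subdominant; major triad there is IV.
B is the secondary dominant of V (major triad on B): V/V.
E7 has root E, degree 5 in A major, so V7.
A has root A, degree 1 in A major, so I.

IV - V/V - V7 - I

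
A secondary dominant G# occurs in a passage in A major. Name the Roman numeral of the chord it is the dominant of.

The chord is a major triad on G#.
A dominant resolves down a perfect fifth: G# → C#. In A major, C# is scale degree 3, i.e. iii.

iii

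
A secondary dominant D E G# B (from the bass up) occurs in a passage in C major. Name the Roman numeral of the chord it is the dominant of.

The chord is a dominant seventh chord on E.
A dominant resolves down a perfect fifth: E → A. In C major, A is scale degree 6, i.e. vi.

vi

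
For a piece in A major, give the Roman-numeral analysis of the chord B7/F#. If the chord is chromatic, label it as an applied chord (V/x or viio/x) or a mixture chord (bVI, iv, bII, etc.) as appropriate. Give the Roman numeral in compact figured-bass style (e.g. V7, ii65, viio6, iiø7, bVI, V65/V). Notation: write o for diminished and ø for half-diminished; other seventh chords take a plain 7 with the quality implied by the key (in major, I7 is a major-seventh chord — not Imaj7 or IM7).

V43/V

The pitches B-D#-F#-A form a dominant seventh chord rooted on B.
B is not a diatonic chord root with this quality in A major, but it lies a perfect fifth above E (V), so the chord functions as an applied dominant of V.
With F# in the bass the chord is in second inversion, so the figured bass is 43.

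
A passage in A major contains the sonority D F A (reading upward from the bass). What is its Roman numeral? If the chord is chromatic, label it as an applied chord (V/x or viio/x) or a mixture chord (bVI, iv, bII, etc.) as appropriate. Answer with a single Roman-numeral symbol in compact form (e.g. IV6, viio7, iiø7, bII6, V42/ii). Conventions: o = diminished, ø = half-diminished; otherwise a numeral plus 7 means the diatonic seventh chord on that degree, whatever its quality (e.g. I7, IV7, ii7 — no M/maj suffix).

iv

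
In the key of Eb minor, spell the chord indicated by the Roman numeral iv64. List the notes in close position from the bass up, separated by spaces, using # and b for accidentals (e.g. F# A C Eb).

Eb Ab Cb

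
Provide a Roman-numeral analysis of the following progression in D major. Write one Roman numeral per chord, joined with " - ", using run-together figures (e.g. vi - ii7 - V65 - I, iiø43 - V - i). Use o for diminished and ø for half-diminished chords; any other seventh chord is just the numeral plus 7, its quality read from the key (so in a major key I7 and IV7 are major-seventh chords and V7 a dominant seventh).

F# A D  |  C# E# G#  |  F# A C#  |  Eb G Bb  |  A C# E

F#-A-D: root D is the tonic; major triad there is I6.
C#-E#-G#: a major triad on C#, the applied dominant of iii → V/iii.
F#-A-C#: root F# is the mediant; minor triad there is iii.
Eb-G-Bb is non-diatonic — a major triad on the lowered supertonic (Eb): the Neapolitan chord, bII.
A-C#-E: root A is the dominant; major triad there is V.

I6 - V/iii - iii - bII - V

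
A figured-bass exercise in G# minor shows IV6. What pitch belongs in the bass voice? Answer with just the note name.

E#

IV in G# minor has root C#; the chord is C#-E#-G#.
The figure 6 means first inversion — the third is in the bass.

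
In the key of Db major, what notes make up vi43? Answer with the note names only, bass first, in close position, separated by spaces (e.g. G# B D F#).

F Ab Bb Db

The numeral's case and figure indicate a minor seventh chord. In Db major its root, the submediant, is Bb.
Stacking thirds from Bb gives Bb-Db-F-Ab.
The figured bass 43 indicates second inversion, placing the fifth (F) in the bass: F-Ab-Bb-Db.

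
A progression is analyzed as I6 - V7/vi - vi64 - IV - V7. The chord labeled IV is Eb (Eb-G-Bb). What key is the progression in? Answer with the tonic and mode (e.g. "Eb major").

Bb major

The chord Eb is a major triad rooted on Eb; its label is IV.
If Eb is scale degree 4 and the mode makes that degree carry a major triad, the tonic is Bb and the mode is major.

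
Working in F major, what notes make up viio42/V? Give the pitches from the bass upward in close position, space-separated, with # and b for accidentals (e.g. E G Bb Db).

Ab B D F

viio42/V is a secondary leading-tone chord. The target V is C in F major; the applied chord is rooted a semitone below, on B.
Building a fully diminished seventh chord on B gives B-D-F-Ab.
The figured bass 42 indicates third inversion, placing the seventh (Ab) in the bass: Ab-B-D-F.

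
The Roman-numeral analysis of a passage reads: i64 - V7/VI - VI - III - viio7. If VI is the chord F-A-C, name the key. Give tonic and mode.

A minor

The chord F is a major triad rooted on F; its label is VI.
Counting down 5 scale steps from F places the tonic on A; a major triad on degree 6 is diatonic only in minor.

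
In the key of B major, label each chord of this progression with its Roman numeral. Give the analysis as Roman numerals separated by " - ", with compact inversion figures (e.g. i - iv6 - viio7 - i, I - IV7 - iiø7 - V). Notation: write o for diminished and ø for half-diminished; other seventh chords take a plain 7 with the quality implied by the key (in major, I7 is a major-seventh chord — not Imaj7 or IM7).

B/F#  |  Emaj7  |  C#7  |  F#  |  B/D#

I64 - IV7 - V7/V - V - I6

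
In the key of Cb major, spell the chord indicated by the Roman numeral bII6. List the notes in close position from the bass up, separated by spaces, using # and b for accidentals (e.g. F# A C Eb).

Fb Abb Dbb

Scale degree 2 in Cb major is Db; lowering it a half step gives Dbb. bII6 is the Neapolitan sixth — a major triad on the lowered second degree, here in its customary first inversion.
So the chord is Dbb-Fb-Abb.
The figured bass 6 indicates first inversion, placing the third (Fb) in the bass: Fb-Abb-Dbb.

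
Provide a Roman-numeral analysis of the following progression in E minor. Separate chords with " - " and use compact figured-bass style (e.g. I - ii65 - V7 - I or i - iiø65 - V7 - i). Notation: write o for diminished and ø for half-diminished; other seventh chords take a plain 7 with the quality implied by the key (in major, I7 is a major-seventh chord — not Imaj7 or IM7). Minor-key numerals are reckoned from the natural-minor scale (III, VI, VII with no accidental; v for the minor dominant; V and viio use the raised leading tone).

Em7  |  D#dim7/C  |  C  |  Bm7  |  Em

Em7 has root E, degree 1 in E minor, so i7.
D#dim7/C has root D#, degree 7 in E minor, so viio42.
C: root C is the submediant; major triad there is VI.
Bm7 has root B, degree 5 in E minor, so v7.
Em has root E, degree 1 in E minor, so i.

i7 - viio42 - VI - v7 - i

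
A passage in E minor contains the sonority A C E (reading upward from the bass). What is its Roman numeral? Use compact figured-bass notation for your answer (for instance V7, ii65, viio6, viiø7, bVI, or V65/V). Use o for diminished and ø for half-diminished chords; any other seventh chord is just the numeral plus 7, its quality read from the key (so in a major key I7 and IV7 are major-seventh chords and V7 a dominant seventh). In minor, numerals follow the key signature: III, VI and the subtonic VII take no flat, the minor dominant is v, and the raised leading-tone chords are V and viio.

iv

Stacked in thirds the chord is A-C-E: a minor triad on A.
In E minor, A is the subdominant; the diatonic minor triad there is iv.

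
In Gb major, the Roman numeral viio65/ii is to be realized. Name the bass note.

The applied chord viio65/ii is rooted on G: G-Bb-Db-Fb.
The figure 65 means first inversion — the third is in the bass.

Bb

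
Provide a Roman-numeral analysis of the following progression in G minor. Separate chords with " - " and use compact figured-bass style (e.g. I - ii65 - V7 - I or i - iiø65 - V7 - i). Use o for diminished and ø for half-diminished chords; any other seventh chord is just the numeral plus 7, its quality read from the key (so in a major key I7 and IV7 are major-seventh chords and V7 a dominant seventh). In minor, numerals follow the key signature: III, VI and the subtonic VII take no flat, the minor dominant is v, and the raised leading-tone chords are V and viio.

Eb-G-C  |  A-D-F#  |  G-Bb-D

Eb-G-C: minor triad on C = scale degree 4 → iv6.
A-D-F# has root D, degree 5 in G minor, so V64.
G-Bb-D: root G is the tonic; minor triad there is i.

iv6 - V64 - i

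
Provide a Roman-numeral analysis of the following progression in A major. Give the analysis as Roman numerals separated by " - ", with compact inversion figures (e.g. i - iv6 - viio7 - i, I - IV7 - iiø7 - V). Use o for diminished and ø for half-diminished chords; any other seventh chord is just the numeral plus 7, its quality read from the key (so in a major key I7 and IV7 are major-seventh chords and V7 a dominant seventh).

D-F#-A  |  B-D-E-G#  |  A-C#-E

IV - V43 - I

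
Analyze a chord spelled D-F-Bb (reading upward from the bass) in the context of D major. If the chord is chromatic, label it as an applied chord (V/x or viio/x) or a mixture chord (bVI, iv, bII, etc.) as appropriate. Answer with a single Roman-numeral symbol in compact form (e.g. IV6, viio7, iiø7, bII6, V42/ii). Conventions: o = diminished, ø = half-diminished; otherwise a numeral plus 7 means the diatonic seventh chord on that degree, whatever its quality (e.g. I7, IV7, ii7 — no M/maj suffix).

The pitches Bb-D-F form a major triad rooted on Bb.
Bb is the lowered sixth degree of D major (diatonic 6 would be B). This is a major triad on the lowered sixth degree, borrowed from the parallel minor.
With D in the bass the chord is in first inversion, so the figured bass is 6.

bVI6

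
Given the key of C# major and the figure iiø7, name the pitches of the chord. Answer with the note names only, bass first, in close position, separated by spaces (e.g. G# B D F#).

iiø7 is the half-diminished supertonic seventh, borrowed from the parallel minor. In C# major that root is D#.
So the chord is D#-F#-A-C#.

D# F# A C#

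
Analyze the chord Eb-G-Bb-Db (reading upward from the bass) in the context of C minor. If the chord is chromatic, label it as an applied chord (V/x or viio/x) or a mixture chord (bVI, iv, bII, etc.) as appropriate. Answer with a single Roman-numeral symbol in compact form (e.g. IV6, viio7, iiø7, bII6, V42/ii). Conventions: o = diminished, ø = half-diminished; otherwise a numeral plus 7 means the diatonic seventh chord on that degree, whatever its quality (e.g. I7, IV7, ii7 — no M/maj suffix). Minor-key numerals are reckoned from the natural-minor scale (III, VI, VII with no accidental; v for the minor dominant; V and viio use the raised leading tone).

V7/VI

The pitches Eb-G-Bb-Db form a dominant seventh chord rooted on Eb.
Eb is not a diatonic chord root with this quality in C minor, but it lies a perfect fifth above Ab (VI), so the chord functions as an applied dominant of VI.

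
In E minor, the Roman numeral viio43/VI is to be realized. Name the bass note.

F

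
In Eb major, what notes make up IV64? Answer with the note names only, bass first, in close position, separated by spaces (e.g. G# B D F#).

Eb Ab C

The numeral's case and figure indicate a major triad. In Eb major its root, the fourth degree, is Ab.
Stacking thirds from Ab gives Ab-C-Eb.
The figured bass 64 indicates second inversion, placing the fifth (Eb) in the bass: Eb-Ab-C.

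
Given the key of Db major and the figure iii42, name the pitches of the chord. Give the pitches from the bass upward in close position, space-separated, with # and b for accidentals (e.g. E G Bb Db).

Eb F Ab C

The numeral's case and figure indicate a minor seventh chord. In Db major its root, the third degree, is F.
Stacking thirds from F gives F-Ab-C-Eb.
With the 42 figure the chord is in third inversion; from the bass Eb upward in close position it reads Eb-F-Ab-C.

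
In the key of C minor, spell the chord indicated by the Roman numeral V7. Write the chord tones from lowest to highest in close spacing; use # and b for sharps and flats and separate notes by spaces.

G B D F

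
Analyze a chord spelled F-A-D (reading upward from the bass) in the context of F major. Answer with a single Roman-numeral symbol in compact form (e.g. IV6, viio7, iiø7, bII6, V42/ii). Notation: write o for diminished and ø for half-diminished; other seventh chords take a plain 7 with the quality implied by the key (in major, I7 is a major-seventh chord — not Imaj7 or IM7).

vi6

Stacked in thirds the chord is D-F-A: a minor triad on D.
In F major, D is the submediant; the diatonic minor triad there is vi.
With F in the bass the chord is in first inversion, so the figured bass is 6.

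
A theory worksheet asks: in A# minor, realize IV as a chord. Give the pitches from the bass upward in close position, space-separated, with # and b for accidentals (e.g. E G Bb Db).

D# F## A#

IV is the major subdominant, borrowed from the parallel major. In A# minor that root is D#.
So the chord is D#-F##-A#, a major triad.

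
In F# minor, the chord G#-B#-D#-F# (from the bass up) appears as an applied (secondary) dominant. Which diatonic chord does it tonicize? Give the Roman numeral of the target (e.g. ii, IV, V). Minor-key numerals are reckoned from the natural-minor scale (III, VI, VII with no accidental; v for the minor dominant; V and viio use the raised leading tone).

V

The chord is a dominant seventh chord on G#.
A dominant resolves down a perfect fifth: G# → C#. In F# minor, C# is scale degree 5, i.e. V.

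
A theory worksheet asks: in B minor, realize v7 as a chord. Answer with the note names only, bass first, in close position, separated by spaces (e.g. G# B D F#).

F# A C# E

The numeral's case and figure indicate a minor seventh chord. In B minor its root, the fifth degree, is F#.
That chord is spelled F#-A-C#-E.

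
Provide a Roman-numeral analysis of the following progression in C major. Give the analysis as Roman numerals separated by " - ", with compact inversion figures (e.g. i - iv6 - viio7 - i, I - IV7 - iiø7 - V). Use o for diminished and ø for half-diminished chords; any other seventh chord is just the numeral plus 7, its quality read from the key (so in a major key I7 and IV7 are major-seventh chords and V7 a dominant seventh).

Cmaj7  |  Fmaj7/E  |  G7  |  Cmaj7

Cmaj7: major seventh chord on C = scale degree 1 → I7.
Fmaj7/E has root F, degree 4 in C major, so IV42.
G7: root G is the dominant; dominant seventh chord there is V7.
Cmaj7: root C is the tonic; major seventh chord there is I7.

I7 - IV42 - V7 - I7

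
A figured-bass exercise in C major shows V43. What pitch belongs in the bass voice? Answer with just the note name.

V in C major has root G; the chord is G-B-D-F.
The figure 43 means second inversion — the fifth is in the bass.

D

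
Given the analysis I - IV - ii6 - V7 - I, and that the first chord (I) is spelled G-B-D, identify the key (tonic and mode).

The anchor chord is a major triad on G, labeled I.
If G is scale degree 1 and the mode makes that degree carry a major triad, the tonic is G and the mode is major.

G major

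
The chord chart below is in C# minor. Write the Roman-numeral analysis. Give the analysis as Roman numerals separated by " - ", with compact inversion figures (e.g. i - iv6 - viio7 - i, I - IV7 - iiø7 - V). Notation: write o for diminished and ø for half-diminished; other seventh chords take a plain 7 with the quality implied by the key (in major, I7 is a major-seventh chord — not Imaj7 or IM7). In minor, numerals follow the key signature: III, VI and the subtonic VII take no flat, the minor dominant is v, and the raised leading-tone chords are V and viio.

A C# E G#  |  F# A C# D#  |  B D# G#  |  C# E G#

VI7 - iiø65 - v6 - i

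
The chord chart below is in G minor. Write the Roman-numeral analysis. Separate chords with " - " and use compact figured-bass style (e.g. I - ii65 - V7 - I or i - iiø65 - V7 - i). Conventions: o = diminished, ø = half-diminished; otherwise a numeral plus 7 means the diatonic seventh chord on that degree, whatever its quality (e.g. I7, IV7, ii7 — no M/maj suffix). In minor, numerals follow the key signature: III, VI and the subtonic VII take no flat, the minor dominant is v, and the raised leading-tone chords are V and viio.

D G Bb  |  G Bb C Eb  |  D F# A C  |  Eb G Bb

D-G-Bb: root G is the tonic; minor triad there is i64.
G-Bb-C-Eb has root C, degree 4 in G minor, so iv43.
D-F#-A-C: dominant seventh chord on D = scale degree 5 → V7.
Eb-G-Bb has root Eb, degree 6 in G minor, so VI.

i64 - iv43 - V7 - VI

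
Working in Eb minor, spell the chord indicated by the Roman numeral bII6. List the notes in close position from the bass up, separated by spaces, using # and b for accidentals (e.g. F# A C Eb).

Ab Cb Fb

Scale degree 2 in Eb minor is F; lowering it a half step gives Fb. bII6 is the Neapolitan sixth — a major triad on the lowered second degree, here in its customary first inversion.
So the chord is Fb-Ab-Cb, a major triad.
The figured bass 6 indicates first inversion, placing the third (Ab) in the bass: Ab-Cb-Fb.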